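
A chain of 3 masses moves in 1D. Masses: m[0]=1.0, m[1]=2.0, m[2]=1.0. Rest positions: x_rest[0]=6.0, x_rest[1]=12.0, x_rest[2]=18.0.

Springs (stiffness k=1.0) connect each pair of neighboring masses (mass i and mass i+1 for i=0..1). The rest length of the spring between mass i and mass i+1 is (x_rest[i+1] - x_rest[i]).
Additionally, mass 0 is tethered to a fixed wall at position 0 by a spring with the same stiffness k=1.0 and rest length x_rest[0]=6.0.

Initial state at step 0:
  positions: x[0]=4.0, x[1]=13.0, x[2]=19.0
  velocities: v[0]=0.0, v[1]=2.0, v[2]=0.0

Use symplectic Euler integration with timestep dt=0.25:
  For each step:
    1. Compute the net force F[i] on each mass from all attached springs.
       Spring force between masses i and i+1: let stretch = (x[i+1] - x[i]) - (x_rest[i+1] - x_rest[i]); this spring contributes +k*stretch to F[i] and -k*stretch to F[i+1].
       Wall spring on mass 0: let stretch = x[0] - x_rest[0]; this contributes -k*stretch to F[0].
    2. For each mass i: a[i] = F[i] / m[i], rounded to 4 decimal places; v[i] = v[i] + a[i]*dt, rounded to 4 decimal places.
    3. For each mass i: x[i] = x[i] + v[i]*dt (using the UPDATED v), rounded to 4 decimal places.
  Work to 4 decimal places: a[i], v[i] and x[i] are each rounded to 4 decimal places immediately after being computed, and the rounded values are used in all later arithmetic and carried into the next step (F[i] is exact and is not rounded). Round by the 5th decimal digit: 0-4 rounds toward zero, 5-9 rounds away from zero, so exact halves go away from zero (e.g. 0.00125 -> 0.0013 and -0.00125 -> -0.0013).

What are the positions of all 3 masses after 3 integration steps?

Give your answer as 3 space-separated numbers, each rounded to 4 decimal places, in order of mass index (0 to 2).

Step 0: x=[4.0000 13.0000 19.0000] v=[0.0000 2.0000 0.0000]
Step 1: x=[4.3125 13.4063 19.0000] v=[1.2500 1.6250 0.0000]
Step 2: x=[4.9238 13.7032 19.0254] v=[2.4453 1.1875 0.1016]
Step 3: x=[5.7761 13.8921 19.0932] v=[3.4092 0.7554 0.2711]

Answer: 5.7761 13.8921 19.0932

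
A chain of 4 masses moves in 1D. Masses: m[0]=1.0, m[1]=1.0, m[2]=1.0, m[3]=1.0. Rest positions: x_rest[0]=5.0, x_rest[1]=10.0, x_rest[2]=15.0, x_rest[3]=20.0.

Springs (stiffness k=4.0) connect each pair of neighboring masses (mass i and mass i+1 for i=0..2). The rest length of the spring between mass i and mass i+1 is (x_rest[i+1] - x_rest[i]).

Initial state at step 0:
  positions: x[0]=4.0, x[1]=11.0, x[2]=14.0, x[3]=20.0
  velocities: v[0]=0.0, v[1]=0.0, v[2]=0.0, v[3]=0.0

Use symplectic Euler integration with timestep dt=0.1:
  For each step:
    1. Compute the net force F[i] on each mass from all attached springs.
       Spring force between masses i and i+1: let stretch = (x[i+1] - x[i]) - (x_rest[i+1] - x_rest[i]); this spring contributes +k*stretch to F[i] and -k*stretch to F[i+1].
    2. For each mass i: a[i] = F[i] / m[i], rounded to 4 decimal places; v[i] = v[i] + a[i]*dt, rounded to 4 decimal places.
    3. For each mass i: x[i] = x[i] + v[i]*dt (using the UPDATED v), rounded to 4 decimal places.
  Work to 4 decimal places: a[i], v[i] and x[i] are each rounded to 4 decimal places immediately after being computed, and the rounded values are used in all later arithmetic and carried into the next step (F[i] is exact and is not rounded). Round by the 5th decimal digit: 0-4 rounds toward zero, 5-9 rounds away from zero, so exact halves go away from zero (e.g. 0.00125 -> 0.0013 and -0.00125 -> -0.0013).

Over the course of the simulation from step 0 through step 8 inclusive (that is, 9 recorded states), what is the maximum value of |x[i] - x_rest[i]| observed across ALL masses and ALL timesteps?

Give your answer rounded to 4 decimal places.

Step 0: x=[4.0000 11.0000 14.0000 20.0000] v=[0.0000 0.0000 0.0000 0.0000]
Step 1: x=[4.0800 10.8400 14.1200 19.9600] v=[0.8000 -1.6000 1.2000 -0.4000]
Step 2: x=[4.2304 10.5408 14.3424 19.8864] v=[1.5040 -2.9920 2.2240 -0.7360]
Step 3: x=[4.4332 10.1413 14.6345 19.7910] v=[2.0282 -3.9955 2.9210 -0.9536]
Step 4: x=[4.6643 9.6932 14.9531 19.6894] v=[2.3114 -4.4815 3.1863 -1.0162]
Step 5: x=[4.8966 9.2543 15.2508 19.5983] v=[2.3230 -4.3891 2.9769 -0.9107]
Step 6: x=[5.1032 8.8809 15.4825 19.5333] v=[2.0661 -3.7336 2.3173 -0.6497]
Step 7: x=[5.2609 8.6205 15.6122 19.5063] v=[1.5772 -2.6040 1.2970 -0.2700]
Step 8: x=[5.3530 8.5054 15.6180 19.5235] v=[0.9210 -1.1512 0.0580 0.1724]
Max displacement = 1.4946

Answer: 1.4946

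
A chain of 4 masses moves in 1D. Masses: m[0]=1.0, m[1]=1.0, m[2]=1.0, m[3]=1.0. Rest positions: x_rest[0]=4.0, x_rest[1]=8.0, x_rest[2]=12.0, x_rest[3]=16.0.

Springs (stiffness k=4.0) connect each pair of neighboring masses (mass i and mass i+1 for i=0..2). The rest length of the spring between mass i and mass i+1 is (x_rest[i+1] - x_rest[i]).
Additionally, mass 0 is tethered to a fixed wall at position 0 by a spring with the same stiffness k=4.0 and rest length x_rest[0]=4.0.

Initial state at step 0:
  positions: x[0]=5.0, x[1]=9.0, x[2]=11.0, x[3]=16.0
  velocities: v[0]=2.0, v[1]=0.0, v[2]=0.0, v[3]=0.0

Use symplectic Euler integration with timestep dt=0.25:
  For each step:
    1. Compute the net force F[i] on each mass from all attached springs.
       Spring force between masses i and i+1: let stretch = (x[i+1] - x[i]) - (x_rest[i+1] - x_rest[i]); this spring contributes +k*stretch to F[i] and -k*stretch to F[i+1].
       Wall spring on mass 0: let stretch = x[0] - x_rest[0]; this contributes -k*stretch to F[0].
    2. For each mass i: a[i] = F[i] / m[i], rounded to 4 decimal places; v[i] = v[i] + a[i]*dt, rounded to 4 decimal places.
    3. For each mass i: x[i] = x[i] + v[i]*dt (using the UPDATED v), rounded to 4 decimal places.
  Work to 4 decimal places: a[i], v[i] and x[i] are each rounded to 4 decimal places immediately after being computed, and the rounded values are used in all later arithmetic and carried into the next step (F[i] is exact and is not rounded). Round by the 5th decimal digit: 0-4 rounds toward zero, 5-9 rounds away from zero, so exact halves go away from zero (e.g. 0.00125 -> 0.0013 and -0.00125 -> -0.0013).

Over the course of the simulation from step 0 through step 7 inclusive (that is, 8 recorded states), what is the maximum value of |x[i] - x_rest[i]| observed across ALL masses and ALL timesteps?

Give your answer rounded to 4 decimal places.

Answer: 1.4648

Derivation:
Step 0: x=[5.0000 9.0000 11.0000 16.0000] v=[2.0000 0.0000 0.0000 0.0000]
Step 1: x=[5.2500 8.5000 11.7500 15.7500] v=[1.0000 -2.0000 3.0000 -1.0000]
Step 2: x=[5.0000 8.0000 12.6875 15.5000] v=[-1.0000 -2.0000 3.7500 -1.0000]
Step 3: x=[4.2500 7.9219 13.1563 15.5469] v=[-3.0000 -0.3125 1.8750 0.1875]
Step 4: x=[3.3555 8.2344 12.9141 15.9961] v=[-3.5781 1.2500 -0.9688 1.7969]
Step 5: x=[2.8418 8.4971 12.2725 16.6748] v=[-2.0547 1.0508 -2.5665 2.7149]
Step 6: x=[3.0315 8.2898 11.7876 17.2530] v=[0.7588 -0.8291 -1.9396 2.3126]
Step 7: x=[3.7779 7.6424 11.7946 17.4648] v=[2.9856 -2.5896 0.0280 0.8472]
Max displacement = 1.4648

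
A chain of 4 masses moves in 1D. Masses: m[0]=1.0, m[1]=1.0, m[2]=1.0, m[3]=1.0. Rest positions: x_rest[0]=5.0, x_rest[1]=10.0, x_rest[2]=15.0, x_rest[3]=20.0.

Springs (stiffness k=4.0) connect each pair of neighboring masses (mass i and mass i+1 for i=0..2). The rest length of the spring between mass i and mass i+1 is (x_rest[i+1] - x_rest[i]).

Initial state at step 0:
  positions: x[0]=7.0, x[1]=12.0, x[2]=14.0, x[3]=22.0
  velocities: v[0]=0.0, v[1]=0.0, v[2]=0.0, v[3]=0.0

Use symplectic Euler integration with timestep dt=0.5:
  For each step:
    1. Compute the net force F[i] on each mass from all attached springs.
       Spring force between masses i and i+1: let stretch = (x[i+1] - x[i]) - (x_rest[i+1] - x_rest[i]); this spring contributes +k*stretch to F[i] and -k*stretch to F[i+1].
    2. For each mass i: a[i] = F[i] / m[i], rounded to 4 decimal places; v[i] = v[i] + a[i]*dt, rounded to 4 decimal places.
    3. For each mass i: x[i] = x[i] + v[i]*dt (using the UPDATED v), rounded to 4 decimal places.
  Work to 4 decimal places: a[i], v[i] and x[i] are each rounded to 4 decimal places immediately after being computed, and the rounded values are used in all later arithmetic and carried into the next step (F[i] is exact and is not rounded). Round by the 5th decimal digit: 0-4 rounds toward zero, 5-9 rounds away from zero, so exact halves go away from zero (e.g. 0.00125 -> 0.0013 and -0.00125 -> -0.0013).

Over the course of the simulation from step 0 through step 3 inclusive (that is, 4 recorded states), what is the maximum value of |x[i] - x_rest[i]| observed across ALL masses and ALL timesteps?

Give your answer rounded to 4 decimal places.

Answer: 5.0000

Derivation:
Step 0: x=[7.0000 12.0000 14.0000 22.0000] v=[0.0000 0.0000 0.0000 0.0000]
Step 1: x=[7.0000 9.0000 20.0000 19.0000] v=[0.0000 -6.0000 12.0000 -6.0000]
Step 2: x=[4.0000 15.0000 14.0000 22.0000] v=[-6.0000 12.0000 -12.0000 6.0000]
Step 3: x=[7.0000 9.0000 17.0000 22.0000] v=[6.0000 -12.0000 6.0000 0.0000]
Max displacement = 5.0000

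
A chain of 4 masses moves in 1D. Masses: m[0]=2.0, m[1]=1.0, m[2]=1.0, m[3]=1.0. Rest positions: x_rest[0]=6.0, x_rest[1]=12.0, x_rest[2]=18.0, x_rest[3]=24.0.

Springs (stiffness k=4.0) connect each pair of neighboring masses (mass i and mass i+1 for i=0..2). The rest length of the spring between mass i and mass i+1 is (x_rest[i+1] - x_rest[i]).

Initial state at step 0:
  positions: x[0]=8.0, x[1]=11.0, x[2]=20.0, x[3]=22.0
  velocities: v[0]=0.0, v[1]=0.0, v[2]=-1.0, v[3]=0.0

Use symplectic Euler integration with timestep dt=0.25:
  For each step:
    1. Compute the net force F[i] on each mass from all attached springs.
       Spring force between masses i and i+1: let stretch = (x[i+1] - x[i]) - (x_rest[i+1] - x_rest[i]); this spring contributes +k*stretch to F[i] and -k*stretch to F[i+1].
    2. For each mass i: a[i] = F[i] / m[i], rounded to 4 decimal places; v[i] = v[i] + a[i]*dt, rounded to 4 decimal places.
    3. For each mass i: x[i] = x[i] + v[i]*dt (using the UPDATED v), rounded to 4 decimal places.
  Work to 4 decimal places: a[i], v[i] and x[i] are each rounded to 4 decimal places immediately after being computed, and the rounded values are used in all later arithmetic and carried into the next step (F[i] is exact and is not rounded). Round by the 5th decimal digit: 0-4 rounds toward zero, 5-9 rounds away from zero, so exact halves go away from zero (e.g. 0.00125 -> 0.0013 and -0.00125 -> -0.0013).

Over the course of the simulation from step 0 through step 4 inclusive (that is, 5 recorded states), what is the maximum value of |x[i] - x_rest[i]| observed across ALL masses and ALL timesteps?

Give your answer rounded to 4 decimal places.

Step 0: x=[8.0000 11.0000 20.0000 22.0000] v=[0.0000 0.0000 -1.0000 0.0000]
Step 1: x=[7.6250 12.5000 18.0000 23.0000] v=[-1.5000 6.0000 -8.0000 4.0000]
Step 2: x=[7.1094 14.1563 15.8750 24.2500] v=[-2.0625 6.6250 -8.5000 5.0000]
Step 3: x=[6.7246 14.4805 15.4141 24.9063] v=[-1.5391 1.2968 -1.8437 2.6250]
Step 4: x=[6.5593 13.0991 17.0928 24.6895] v=[-0.6612 -5.5255 6.7149 -0.8672]
Max displacement = 2.5859

Answer: 2.5859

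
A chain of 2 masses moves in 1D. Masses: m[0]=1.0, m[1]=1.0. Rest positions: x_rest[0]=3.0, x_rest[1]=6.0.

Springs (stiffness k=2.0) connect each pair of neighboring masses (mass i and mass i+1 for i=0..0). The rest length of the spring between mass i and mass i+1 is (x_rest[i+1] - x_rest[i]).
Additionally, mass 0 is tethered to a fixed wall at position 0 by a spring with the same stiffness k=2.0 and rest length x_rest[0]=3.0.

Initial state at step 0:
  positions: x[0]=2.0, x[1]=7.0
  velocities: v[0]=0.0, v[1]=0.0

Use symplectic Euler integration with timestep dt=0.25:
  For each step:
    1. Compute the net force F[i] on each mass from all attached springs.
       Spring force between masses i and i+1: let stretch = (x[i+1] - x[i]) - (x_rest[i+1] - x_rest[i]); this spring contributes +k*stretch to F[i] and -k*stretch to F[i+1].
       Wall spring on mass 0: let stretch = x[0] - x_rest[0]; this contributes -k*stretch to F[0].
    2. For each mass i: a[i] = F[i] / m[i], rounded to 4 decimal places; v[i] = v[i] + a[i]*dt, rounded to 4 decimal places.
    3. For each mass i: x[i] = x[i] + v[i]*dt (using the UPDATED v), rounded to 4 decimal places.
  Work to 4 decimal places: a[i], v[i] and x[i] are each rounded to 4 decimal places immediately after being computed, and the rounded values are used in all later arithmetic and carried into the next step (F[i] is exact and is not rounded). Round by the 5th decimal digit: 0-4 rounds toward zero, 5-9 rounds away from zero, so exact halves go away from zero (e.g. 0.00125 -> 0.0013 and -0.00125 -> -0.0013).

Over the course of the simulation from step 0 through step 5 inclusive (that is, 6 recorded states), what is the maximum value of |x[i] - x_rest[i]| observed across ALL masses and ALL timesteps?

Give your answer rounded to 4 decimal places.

Answer: 1.2820

Derivation:
Step 0: x=[2.0000 7.0000] v=[0.0000 0.0000]
Step 1: x=[2.3750 6.7500] v=[1.5000 -1.0000]
Step 2: x=[3.0000 6.3281] v=[2.5000 -1.6875]
Step 3: x=[3.6660 5.8652] v=[2.6641 -1.8516]
Step 4: x=[4.1487 5.5024] v=[1.9307 -1.4512]
Step 5: x=[4.2820 5.3454] v=[0.5332 -0.6281]
Max displacement = 1.2820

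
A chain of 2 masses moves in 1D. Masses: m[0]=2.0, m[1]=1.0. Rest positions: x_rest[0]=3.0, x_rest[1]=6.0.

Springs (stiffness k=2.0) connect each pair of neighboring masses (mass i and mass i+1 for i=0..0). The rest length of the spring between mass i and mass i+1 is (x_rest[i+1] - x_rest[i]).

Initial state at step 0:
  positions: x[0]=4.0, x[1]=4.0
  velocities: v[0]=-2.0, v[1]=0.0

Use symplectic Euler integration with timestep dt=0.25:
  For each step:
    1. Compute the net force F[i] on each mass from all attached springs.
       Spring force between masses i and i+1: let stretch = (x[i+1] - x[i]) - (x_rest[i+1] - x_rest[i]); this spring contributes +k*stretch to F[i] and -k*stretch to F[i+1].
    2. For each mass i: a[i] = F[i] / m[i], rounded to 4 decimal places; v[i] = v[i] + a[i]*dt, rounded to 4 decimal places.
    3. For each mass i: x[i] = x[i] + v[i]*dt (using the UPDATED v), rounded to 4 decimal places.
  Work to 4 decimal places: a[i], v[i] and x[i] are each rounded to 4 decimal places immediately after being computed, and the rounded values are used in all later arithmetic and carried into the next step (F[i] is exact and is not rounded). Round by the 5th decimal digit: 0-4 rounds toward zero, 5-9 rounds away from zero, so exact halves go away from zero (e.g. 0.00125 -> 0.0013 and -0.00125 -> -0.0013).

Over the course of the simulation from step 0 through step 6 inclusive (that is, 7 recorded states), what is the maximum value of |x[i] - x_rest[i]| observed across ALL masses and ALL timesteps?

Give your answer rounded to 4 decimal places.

Answer: 3.1739

Derivation:
Step 0: x=[4.0000 4.0000] v=[-2.0000 0.0000]
Step 1: x=[3.3125 4.3750] v=[-2.7500 1.5000]
Step 2: x=[2.5039 4.9922] v=[-3.2344 2.4688]
Step 3: x=[1.6633 5.6734] v=[-3.3623 2.7247]
Step 4: x=[0.8859 6.2283] v=[-3.1098 2.2197]
Step 5: x=[0.2549 6.4904] v=[-2.5242 1.0485]
Step 6: x=[-0.1739 6.3481] v=[-1.7153 -0.5693]
Max displacement = 3.1739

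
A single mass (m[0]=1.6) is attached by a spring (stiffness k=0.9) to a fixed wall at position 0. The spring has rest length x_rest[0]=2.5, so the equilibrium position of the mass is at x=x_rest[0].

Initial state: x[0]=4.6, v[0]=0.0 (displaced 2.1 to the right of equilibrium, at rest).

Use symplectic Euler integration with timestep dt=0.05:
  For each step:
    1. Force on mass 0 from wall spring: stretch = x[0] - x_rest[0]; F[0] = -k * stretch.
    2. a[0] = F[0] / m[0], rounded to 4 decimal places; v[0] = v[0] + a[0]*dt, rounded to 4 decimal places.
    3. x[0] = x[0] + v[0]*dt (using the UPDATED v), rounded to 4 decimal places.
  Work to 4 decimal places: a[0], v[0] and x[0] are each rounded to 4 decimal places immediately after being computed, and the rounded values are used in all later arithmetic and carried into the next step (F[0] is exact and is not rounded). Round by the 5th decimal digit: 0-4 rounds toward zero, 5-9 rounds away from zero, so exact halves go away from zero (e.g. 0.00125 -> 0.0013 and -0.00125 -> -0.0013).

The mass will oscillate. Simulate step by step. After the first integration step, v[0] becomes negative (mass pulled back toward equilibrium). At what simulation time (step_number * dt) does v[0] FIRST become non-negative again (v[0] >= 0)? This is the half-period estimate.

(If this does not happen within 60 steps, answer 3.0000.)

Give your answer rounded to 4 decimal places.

Step 0: x=[4.6000] v=[0.0000]
Step 1: x=[4.5970] v=[-0.0591]
Step 2: x=[4.5911] v=[-0.1181]
Step 3: x=[4.5823] v=[-0.1769]
Step 4: x=[4.5705] v=[-0.2355]
Step 5: x=[4.5558] v=[-0.2937]
Step 6: x=[4.5382] v=[-0.3515]
Step 7: x=[4.5178] v=[-0.4088]
Step 8: x=[4.4945] v=[-0.4656]
Step 9: x=[4.4684] v=[-0.5217]
Step 10: x=[4.4395] v=[-0.5771]
Step 11: x=[4.4079] v=[-0.6317]
Step 12: x=[4.3736] v=[-0.6854]
Step 13: x=[4.3367] v=[-0.7381]
Step 14: x=[4.2972] v=[-0.7898]
Step 15: x=[4.2552] v=[-0.8403]
Step 16: x=[4.2107] v=[-0.8897]
Step 17: x=[4.1638] v=[-0.9378]
Step 18: x=[4.1146] v=[-0.9846]
Step 19: x=[4.0631] v=[-1.0300]
Step 20: x=[4.0094] v=[-1.0740]
Step 21: x=[3.9536] v=[-1.1165]
Step 22: x=[3.8957] v=[-1.1574]
Step 23: x=[3.8359] v=[-1.1967]
Step 24: x=[3.7742] v=[-1.2343]
Step 25: x=[3.7107] v=[-1.2701]
Step 26: x=[3.6455] v=[-1.3042]
Step 27: x=[3.5787] v=[-1.3364]
Step 28: x=[3.5104] v=[-1.3667]
Step 29: x=[3.4406] v=[-1.3951]
Step 30: x=[3.3695] v=[-1.4216]
Step 31: x=[3.2972] v=[-1.4461]
Step 32: x=[3.2238] v=[-1.4685]
Step 33: x=[3.1494] v=[-1.4889]
Step 34: x=[3.0740] v=[-1.5072]
Step 35: x=[2.9978] v=[-1.5233]
Step 36: x=[2.9209] v=[-1.5373]
Step 37: x=[2.8434] v=[-1.5491]
Step 38: x=[2.7655] v=[-1.5588]
Step 39: x=[2.6872] v=[-1.5663]
Step 40: x=[2.6086] v=[-1.5716]
Step 41: x=[2.5299] v=[-1.5747]
Step 42: x=[2.4511] v=[-1.5755]
Step 43: x=[2.3724] v=[-1.5741]
Step 44: x=[2.2939] v=[-1.5705]
Step 45: x=[2.2157] v=[-1.5647]
Step 46: x=[2.1379] v=[-1.5567]
Step 47: x=[2.0606] v=[-1.5465]
Step 48: x=[1.9839] v=[-1.5341]
Step 49: x=[1.9079] v=[-1.5196]
Step 50: x=[1.8328] v=[-1.5029]
Step 51: x=[1.7586] v=[-1.4841]
Step 52: x=[1.6854] v=[-1.4633]
Step 53: x=[1.6134] v=[-1.4404]
Step 54: x=[1.5426] v=[-1.4155]
Step 55: x=[1.4732] v=[-1.3886]
Step 56: x=[1.4052] v=[-1.3597]
Step 57: x=[1.3388] v=[-1.3289]
Step 58: x=[1.2740] v=[-1.2962]
Step 59: x=[1.2109] v=[-1.2617]
Step 60: x=[1.1496] v=[-1.2254]
v[0] did not become non-negative within 60 steps; using fallback time=3.0000

Answer: 3.0000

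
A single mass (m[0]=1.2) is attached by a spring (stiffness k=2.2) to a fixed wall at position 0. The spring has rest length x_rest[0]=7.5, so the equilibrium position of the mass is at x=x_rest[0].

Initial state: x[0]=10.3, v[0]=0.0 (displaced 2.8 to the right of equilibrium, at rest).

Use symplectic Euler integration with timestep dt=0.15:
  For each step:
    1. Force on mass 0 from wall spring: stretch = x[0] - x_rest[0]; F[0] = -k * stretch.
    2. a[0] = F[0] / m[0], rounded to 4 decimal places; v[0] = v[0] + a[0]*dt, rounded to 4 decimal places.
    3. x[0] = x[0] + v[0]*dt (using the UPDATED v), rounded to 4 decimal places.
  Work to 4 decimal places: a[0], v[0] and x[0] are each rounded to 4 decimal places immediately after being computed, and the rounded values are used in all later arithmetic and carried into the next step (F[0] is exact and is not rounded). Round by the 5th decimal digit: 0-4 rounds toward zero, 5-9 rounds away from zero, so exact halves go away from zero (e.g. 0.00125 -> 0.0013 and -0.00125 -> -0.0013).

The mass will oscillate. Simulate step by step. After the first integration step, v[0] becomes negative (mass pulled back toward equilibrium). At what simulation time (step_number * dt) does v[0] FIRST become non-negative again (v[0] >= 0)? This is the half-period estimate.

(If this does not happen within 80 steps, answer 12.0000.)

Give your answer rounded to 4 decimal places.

Step 0: x=[10.3000] v=[0.0000]
Step 1: x=[10.1845] v=[-0.7700]
Step 2: x=[9.9583] v=[-1.5082]
Step 3: x=[9.6307] v=[-2.1842]
Step 4: x=[9.2152] v=[-2.7701]
Step 5: x=[8.7289] v=[-3.2418]
Step 6: x=[8.1919] v=[-3.5798]
Step 7: x=[7.6264] v=[-3.7701]
Step 8: x=[7.0557] v=[-3.8049]
Step 9: x=[6.5033] v=[-3.6827]
Step 10: x=[5.9920] v=[-3.4086]
Step 11: x=[5.5429] v=[-2.9939]
Step 12: x=[5.1745] v=[-2.4557]
Step 13: x=[4.9021] v=[-1.8162]
Step 14: x=[4.7368] v=[-1.1018]
Step 15: x=[4.6855] v=[-0.3419]
Step 16: x=[4.7503] v=[0.4321]
First v>=0 after going negative at step 16, time=2.4000

Answer: 2.4000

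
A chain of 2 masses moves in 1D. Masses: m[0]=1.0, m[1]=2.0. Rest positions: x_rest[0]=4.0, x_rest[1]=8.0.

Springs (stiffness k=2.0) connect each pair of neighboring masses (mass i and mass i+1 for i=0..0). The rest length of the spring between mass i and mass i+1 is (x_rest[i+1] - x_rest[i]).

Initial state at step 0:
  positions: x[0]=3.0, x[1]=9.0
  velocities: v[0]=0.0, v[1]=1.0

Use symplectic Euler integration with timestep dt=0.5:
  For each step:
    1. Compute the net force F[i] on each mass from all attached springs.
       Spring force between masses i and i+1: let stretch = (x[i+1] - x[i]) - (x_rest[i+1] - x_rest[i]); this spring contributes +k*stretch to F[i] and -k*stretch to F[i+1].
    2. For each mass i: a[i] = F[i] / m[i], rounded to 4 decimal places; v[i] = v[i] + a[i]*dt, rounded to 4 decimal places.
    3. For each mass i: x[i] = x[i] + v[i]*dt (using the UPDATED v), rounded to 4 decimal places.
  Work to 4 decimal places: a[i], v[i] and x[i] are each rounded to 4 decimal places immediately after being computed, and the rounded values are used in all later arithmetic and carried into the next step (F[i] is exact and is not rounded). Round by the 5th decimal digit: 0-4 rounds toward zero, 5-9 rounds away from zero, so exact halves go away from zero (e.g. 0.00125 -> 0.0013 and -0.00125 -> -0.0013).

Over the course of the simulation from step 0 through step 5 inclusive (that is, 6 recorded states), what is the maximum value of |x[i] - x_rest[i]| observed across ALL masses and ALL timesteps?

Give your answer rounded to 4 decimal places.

Answer: 2.7813

Derivation:
Step 0: x=[3.0000 9.0000] v=[0.0000 1.0000]
Step 1: x=[4.0000 9.0000] v=[2.0000 0.0000]
Step 2: x=[5.5000 8.7500] v=[3.0000 -0.5000]
Step 3: x=[6.6250 8.6875] v=[2.2500 -0.1250]
Step 4: x=[6.7813 9.1094] v=[0.3125 0.8438]
Step 5: x=[6.1016 9.9493] v=[-1.3594 1.6798]
Max displacement = 2.7813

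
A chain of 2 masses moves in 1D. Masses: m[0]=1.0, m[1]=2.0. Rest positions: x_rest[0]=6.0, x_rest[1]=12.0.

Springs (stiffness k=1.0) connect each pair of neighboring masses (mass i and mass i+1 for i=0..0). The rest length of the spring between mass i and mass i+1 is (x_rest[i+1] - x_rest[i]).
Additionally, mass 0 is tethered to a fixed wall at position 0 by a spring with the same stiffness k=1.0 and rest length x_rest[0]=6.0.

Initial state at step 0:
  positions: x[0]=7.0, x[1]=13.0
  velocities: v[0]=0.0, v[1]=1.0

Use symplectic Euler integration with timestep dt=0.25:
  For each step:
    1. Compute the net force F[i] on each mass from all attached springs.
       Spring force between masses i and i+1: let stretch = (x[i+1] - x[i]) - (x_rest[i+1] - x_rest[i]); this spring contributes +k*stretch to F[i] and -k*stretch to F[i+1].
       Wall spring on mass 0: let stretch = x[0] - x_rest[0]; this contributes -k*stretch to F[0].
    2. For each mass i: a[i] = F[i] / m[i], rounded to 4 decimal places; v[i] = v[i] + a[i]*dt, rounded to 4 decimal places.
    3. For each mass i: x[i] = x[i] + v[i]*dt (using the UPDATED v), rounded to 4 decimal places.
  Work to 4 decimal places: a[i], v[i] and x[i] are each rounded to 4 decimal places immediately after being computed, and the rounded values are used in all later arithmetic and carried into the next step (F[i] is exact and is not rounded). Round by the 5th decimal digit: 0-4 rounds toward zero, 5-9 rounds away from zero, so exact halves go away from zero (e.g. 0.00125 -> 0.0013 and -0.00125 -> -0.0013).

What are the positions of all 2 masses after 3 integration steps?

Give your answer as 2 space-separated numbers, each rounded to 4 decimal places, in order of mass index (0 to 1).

Answer: 6.7230 13.7100

Derivation:
Step 0: x=[7.0000 13.0000] v=[0.0000 1.0000]
Step 1: x=[6.9375 13.2500] v=[-0.2500 1.0000]
Step 2: x=[6.8359 13.4902] v=[-0.4063 0.9609]
Step 3: x=[6.7230 13.7100] v=[-0.4517 0.8791]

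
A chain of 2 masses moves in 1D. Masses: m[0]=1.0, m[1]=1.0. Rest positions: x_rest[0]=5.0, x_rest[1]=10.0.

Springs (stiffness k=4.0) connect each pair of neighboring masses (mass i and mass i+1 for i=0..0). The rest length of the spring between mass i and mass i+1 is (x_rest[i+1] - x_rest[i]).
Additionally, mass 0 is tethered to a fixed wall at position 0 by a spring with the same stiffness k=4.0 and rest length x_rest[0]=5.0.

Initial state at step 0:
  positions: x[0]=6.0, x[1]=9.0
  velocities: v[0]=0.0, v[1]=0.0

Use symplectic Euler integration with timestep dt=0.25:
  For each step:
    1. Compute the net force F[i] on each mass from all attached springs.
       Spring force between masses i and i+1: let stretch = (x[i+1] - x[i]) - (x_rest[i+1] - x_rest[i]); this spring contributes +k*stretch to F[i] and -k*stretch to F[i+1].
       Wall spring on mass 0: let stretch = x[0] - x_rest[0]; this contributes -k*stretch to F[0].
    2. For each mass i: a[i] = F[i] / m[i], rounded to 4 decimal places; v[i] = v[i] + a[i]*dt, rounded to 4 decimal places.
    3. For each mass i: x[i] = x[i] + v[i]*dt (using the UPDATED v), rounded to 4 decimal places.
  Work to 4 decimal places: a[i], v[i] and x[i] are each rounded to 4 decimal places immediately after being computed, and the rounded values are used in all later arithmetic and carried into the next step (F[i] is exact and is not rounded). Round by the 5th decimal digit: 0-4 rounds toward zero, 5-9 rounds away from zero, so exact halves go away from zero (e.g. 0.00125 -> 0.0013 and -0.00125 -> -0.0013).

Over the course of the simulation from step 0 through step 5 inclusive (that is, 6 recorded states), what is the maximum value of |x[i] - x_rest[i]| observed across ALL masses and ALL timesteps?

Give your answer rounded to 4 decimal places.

Step 0: x=[6.0000 9.0000] v=[0.0000 0.0000]
Step 1: x=[5.2500 9.5000] v=[-3.0000 2.0000]
Step 2: x=[4.2500 10.1875] v=[-4.0000 2.7500]
Step 3: x=[3.6719 10.6406] v=[-2.3125 1.8125]
Step 4: x=[3.9180 10.6016] v=[0.9843 -0.1562]
Step 5: x=[4.8555 10.1417] v=[3.7499 -1.8398]
Max displacement = 1.3281

Answer: 1.3281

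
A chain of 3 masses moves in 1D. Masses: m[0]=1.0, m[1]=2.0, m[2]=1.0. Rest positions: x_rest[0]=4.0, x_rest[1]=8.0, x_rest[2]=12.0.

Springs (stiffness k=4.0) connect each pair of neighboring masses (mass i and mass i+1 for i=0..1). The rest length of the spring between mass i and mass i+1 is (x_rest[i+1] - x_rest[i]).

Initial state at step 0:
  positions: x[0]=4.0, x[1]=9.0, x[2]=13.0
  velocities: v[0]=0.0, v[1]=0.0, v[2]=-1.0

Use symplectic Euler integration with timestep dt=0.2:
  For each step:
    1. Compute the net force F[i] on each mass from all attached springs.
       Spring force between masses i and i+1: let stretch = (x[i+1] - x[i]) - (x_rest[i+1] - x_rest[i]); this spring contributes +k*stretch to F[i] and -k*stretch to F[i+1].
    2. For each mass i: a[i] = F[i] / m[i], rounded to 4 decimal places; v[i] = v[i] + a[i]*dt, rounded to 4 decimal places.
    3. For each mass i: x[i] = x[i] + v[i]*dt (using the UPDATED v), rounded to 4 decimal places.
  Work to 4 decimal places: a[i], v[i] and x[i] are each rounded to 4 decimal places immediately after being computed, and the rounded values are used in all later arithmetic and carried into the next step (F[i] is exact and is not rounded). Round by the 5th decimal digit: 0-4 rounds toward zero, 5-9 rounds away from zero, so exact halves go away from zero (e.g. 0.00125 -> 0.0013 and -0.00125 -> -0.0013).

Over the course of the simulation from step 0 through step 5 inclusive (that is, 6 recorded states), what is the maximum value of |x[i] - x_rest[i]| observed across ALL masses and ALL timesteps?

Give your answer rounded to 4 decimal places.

Answer: 1.2727

Derivation:
Step 0: x=[4.0000 9.0000 13.0000] v=[0.0000 0.0000 -1.0000]
Step 1: x=[4.1600 8.9200 12.8000] v=[0.8000 -0.4000 -1.0000]
Step 2: x=[4.4416 8.7696 12.6192] v=[1.4080 -0.7520 -0.9040]
Step 3: x=[4.7757 8.5809 12.4625] v=[1.6704 -0.9434 -0.7837]
Step 4: x=[5.0786 8.3983 12.3247] v=[1.5146 -0.9128 -0.6890]
Step 5: x=[5.2727 8.2643 12.1987] v=[0.9704 -0.6701 -0.6301]
Max displacement = 1.2727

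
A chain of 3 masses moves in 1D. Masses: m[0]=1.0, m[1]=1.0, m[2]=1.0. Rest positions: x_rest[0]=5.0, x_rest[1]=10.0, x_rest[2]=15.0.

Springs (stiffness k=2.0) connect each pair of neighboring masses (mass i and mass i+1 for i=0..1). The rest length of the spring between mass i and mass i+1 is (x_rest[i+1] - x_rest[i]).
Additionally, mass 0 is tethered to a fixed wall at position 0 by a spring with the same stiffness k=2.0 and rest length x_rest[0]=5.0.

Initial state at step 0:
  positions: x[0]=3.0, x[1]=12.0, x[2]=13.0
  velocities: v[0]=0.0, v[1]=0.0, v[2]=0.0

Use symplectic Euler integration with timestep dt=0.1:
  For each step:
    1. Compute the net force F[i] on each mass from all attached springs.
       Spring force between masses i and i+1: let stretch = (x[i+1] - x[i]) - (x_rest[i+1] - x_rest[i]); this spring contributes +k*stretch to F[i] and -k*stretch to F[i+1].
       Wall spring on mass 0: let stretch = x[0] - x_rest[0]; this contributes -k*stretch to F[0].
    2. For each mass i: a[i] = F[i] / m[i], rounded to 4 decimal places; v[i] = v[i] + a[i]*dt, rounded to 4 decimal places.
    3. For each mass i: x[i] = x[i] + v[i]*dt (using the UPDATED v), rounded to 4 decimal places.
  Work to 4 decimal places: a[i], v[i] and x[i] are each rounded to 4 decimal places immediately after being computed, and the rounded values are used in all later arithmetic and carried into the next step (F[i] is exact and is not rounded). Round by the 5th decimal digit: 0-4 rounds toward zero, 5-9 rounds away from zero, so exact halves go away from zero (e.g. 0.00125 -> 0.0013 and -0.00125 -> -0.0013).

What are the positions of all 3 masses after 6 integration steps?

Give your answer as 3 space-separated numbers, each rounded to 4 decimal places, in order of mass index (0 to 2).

Answer: 5.0028 9.3134 14.3686

Derivation:
Step 0: x=[3.0000 12.0000 13.0000] v=[0.0000 0.0000 0.0000]
Step 1: x=[3.1200 11.8400 13.0800] v=[1.2000 -1.6000 0.8000]
Step 2: x=[3.3520 11.5304 13.2352] v=[2.3200 -3.0960 1.5520]
Step 3: x=[3.6805 11.0913 13.4563] v=[3.2853 -4.3907 2.2110]
Step 4: x=[4.0836 10.5513 13.7301] v=[4.0314 -5.3999 2.7380]
Step 5: x=[4.5344 9.9455 14.0403] v=[4.5082 -6.0577 3.1022]
Step 6: x=[5.0028 9.3134 14.3686] v=[4.6835 -6.3210 3.2832]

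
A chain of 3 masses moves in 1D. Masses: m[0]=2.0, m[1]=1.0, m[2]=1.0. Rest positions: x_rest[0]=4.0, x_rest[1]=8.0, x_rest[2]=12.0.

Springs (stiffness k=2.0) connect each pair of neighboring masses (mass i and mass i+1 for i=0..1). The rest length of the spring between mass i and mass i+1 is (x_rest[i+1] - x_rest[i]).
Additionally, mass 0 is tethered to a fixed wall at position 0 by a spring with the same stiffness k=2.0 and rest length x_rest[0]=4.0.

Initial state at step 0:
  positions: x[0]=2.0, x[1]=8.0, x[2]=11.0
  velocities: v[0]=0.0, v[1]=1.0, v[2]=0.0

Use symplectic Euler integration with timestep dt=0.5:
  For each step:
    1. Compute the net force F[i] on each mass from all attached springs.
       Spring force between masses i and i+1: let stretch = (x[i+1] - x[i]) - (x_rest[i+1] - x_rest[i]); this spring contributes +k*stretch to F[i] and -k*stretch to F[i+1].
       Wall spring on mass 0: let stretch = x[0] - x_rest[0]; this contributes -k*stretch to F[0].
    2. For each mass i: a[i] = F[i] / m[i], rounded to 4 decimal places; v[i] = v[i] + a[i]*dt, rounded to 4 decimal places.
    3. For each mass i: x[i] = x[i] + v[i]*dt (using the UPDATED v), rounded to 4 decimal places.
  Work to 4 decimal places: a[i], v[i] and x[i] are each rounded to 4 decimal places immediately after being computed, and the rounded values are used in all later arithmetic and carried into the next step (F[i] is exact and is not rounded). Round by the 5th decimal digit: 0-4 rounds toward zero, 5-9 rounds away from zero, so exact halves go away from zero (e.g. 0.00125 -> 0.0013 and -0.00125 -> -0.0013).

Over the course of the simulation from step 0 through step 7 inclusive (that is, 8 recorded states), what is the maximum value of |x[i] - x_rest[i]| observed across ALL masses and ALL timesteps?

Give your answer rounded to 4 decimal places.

Step 0: x=[2.0000 8.0000 11.0000] v=[0.0000 1.0000 0.0000]
Step 1: x=[3.0000 7.0000 11.5000] v=[2.0000 -2.0000 1.0000]
Step 2: x=[4.2500 6.2500 11.7500] v=[2.5000 -1.5000 0.5000]
Step 3: x=[4.9375 7.2500 11.2500] v=[1.3750 2.0000 -1.0000]
Step 4: x=[4.9688 9.0938 10.7500] v=[0.0625 3.6875 -1.0000]
Step 5: x=[4.7891 9.7032 11.4219] v=[-0.3594 1.2187 1.3438]
Step 6: x=[4.6407 8.7149 13.2345] v=[-0.2969 -1.9767 3.6251]
Step 7: x=[4.3506 7.9493 14.7873] v=[-0.5802 -1.5313 3.1055]
Max displacement = 2.7873

Answer: 2.7873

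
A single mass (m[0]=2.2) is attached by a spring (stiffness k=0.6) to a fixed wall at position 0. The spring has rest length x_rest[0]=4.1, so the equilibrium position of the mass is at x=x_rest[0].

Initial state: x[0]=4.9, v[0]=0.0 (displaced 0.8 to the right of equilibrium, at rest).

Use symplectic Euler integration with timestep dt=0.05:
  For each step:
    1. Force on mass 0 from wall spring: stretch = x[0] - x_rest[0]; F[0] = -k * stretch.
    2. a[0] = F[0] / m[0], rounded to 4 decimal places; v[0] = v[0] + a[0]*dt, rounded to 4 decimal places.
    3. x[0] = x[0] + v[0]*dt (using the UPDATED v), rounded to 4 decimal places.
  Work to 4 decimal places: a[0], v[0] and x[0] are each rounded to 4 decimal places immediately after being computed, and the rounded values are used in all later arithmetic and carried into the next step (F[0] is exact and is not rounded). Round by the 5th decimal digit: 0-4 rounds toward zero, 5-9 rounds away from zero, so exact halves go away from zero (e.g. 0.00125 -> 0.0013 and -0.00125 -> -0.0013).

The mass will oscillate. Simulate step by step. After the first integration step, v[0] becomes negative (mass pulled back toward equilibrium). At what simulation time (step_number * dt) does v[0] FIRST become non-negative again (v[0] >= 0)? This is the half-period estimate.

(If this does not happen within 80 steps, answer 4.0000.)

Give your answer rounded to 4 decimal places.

Step 0: x=[4.9000] v=[0.0000]
Step 1: x=[4.8995] v=[-0.0109]
Step 2: x=[4.8984] v=[-0.0218]
Step 3: x=[4.8968] v=[-0.0327]
Step 4: x=[4.8946] v=[-0.0436]
Step 5: x=[4.8919] v=[-0.0544]
Step 6: x=[4.8886] v=[-0.0652]
Step 7: x=[4.8848] v=[-0.0760]
Step 8: x=[4.8805] v=[-0.0867]
Step 9: x=[4.8756] v=[-0.0973]
Step 10: x=[4.8702] v=[-0.1079]
Step 11: x=[4.8643] v=[-0.1184]
Step 12: x=[4.8579] v=[-0.1288]
Step 13: x=[4.8509] v=[-0.1391]
Step 14: x=[4.8434] v=[-0.1493]
Step 15: x=[4.8354] v=[-0.1594]
Step 16: x=[4.8269] v=[-0.1694]
Step 17: x=[4.8179] v=[-0.1793]
Step 18: x=[4.8084] v=[-0.1891]
Step 19: x=[4.7985] v=[-0.1988]
Step 20: x=[4.7881] v=[-0.2083]
Step 21: x=[4.7772] v=[-0.2177]
Step 22: x=[4.7659] v=[-0.2269]
Step 23: x=[4.7541] v=[-0.2360]
Step 24: x=[4.7419] v=[-0.2449]
Step 25: x=[4.7292] v=[-0.2537]
Step 26: x=[4.7161] v=[-0.2623]
Step 27: x=[4.7026] v=[-0.2707]
Step 28: x=[4.6887] v=[-0.2789]
Step 29: x=[4.6744] v=[-0.2869]
Step 30: x=[4.6597] v=[-0.2947]
Step 31: x=[4.6446] v=[-0.3023]
Step 32: x=[4.6291] v=[-0.3097]
Step 33: x=[4.6133] v=[-0.3169]
Step 34: x=[4.5971] v=[-0.3239]
Step 35: x=[4.5806] v=[-0.3307]
Step 36: x=[4.5637] v=[-0.3373]
Step 37: x=[4.5465] v=[-0.3436]
Step 38: x=[4.5290] v=[-0.3497]
Step 39: x=[4.5112] v=[-0.3556]
Step 40: x=[4.4931] v=[-0.3612]
Step 41: x=[4.4748] v=[-0.3666]
Step 42: x=[4.4562] v=[-0.3717]
Step 43: x=[4.4374] v=[-0.3766]
Step 44: x=[4.4183] v=[-0.3812]
Step 45: x=[4.3990] v=[-0.3855]
Step 46: x=[4.3795] v=[-0.3896]
Step 47: x=[4.3598] v=[-0.3934]
Step 48: x=[4.3400] v=[-0.3969]
Step 49: x=[4.3200] v=[-0.4002]
Step 50: x=[4.2998] v=[-0.4032]
Step 51: x=[4.2795] v=[-0.4059]
Step 52: x=[4.2591] v=[-0.4084]
Step 53: x=[4.2386] v=[-0.4106]
Step 54: x=[4.2180] v=[-0.4125]
Step 55: x=[4.1973] v=[-0.4141]
Step 56: x=[4.1765] v=[-0.4154]
Step 57: x=[4.1557] v=[-0.4164]
Step 58: x=[4.1348] v=[-0.4172]
Step 59: x=[4.1139] v=[-0.4177]
Step 60: x=[4.0930] v=[-0.4179]
Step 61: x=[4.0721] v=[-0.4178]
Step 62: x=[4.0512] v=[-0.4174]
Step 63: x=[4.0304] v=[-0.4167]
Step 64: x=[4.0096] v=[-0.4158]
Step 65: x=[3.9889] v=[-0.4146]
Step 66: x=[3.9682] v=[-0.4131]
Step 67: x=[3.9476] v=[-0.4113]
Step 68: x=[3.9271] v=[-0.4092]
Step 69: x=[3.9068] v=[-0.4068]
Step 70: x=[3.8866] v=[-0.4042]
Step 71: x=[3.8665] v=[-0.4013]
Step 72: x=[3.8466] v=[-0.3981]
Step 73: x=[3.8269] v=[-0.3946]
Step 74: x=[3.8074] v=[-0.3909]
Step 75: x=[3.7881] v=[-0.3869]
Step 76: x=[3.7690] v=[-0.3826]
Step 77: x=[3.7501] v=[-0.3781]
Step 78: x=[3.7314] v=[-0.3733]
Step 79: x=[3.7130] v=[-0.3683]
Step 80: x=[3.6949] v=[-0.3630]
v[0] did not become non-negative within 80 steps; using fallback time=4.0000

Answer: 4.0000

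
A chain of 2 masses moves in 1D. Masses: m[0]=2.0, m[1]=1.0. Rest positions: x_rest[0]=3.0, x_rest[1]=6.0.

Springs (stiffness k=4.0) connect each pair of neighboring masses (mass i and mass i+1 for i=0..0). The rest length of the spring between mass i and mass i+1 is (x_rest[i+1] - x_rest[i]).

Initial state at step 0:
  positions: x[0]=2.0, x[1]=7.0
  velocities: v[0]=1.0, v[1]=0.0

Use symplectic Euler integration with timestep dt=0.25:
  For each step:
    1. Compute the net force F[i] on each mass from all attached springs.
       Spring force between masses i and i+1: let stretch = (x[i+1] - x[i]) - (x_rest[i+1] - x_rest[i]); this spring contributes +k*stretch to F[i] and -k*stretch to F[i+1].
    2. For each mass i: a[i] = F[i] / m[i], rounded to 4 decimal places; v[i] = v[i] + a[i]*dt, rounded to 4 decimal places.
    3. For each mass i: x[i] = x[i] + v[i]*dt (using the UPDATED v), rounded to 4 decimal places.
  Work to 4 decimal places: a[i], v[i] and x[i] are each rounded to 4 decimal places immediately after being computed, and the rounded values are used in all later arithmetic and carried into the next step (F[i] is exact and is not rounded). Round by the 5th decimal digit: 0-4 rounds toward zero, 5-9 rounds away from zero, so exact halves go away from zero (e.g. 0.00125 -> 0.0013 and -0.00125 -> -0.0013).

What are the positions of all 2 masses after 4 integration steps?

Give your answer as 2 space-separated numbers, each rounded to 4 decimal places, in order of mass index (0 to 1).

Step 0: x=[2.0000 7.0000] v=[1.0000 0.0000]
Step 1: x=[2.5000 6.5000] v=[2.0000 -2.0000]
Step 2: x=[3.1250 5.7500] v=[2.5000 -3.0000]
Step 3: x=[3.7031 5.0938] v=[2.3125 -2.6250]
Step 4: x=[4.0801 4.8399] v=[1.5079 -1.0157]

Answer: 4.0801 4.8399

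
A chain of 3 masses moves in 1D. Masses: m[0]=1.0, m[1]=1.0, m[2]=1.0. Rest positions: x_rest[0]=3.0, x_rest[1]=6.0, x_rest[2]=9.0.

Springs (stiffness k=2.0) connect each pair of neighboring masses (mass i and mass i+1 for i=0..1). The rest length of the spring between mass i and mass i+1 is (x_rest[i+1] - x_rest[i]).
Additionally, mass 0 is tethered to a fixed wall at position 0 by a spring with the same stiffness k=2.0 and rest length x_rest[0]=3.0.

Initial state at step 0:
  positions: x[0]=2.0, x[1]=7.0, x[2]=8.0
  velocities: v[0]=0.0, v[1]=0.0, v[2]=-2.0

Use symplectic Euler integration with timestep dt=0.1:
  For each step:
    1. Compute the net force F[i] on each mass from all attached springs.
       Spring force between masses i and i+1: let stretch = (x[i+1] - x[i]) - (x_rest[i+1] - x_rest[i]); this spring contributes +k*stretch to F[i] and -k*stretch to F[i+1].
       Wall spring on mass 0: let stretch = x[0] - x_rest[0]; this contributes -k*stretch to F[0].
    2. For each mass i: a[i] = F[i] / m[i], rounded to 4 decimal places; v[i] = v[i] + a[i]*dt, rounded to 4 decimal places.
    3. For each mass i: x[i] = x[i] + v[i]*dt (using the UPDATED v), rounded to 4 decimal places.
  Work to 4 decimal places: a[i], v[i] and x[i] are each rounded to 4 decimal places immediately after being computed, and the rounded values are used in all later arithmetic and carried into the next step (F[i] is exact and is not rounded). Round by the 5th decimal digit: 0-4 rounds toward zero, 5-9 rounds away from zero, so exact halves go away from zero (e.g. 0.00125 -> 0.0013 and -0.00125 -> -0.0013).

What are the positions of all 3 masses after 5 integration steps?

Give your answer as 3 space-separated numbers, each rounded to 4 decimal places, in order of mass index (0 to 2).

Step 0: x=[2.0000 7.0000 8.0000] v=[0.0000 0.0000 -2.0000]
Step 1: x=[2.0600 6.9200 7.8400] v=[0.6000 -0.8000 -1.6000]
Step 2: x=[2.1760 6.7612 7.7216] v=[1.1600 -1.5880 -1.1840]
Step 3: x=[2.3402 6.5299 7.6440] v=[1.6418 -2.3130 -0.7761]
Step 4: x=[2.5414 6.2371 7.6041] v=[2.0117 -2.9281 -0.3989]
Step 5: x=[2.7657 5.8977 7.5969] v=[2.2426 -3.3938 -0.0723]

Answer: 2.7657 5.8977 7.5969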